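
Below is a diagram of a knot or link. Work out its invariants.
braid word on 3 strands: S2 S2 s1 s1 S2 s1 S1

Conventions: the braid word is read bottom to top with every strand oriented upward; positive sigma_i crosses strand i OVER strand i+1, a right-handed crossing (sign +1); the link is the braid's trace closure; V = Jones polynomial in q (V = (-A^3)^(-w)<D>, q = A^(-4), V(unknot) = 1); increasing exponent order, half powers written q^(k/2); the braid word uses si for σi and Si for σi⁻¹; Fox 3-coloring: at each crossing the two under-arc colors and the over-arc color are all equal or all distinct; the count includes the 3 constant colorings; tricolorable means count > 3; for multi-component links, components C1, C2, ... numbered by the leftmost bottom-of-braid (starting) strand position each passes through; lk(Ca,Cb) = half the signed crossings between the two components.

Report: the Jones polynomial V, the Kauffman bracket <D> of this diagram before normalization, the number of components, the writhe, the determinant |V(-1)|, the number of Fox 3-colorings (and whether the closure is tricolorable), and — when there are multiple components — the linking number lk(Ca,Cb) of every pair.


V = q^(-7/2) - q^(-5/2) + q^(-3/2) - 2q^(-1/2) - q^(3/2)
<D> = A^-9 + 2A^-1 - A^3 + A^7 - A^11 (w = -1)
2 components over 7 crossings, w = -1
lk(C1,C2): +1
9 Fox colorings among 3^7, |V(-1)| = 6: tricolorable
why: summing lk over 1 pair gives +1


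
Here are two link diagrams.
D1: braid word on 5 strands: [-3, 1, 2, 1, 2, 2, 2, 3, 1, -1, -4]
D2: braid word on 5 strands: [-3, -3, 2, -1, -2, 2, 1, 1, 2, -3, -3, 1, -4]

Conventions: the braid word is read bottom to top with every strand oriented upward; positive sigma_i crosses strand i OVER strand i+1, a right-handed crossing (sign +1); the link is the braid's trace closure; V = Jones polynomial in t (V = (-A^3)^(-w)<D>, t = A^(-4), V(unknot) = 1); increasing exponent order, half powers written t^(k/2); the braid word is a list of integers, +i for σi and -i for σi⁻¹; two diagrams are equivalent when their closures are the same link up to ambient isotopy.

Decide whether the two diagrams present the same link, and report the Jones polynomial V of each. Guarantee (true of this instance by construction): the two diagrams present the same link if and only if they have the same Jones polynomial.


equivalent: no
V(D1) = -t^(3/2) - t^(5/2) - t^(7/2) + t^(15/2)  (w +5, c 11, <D> = -A^-15 + A + A^5 + A^9)
D2 (bracket -A^-13 + A^-9 - A^-5 + 3A^-1 - 2A^3 + 2A^7 - A^11 + A^15; 13 crossings at w = -1): V = -t^(-9/2) + t^(-7/2) - 2t^(-5/2) + 2t^(-3/2) - 3t^(-1/2) + t^(1/2) - t^(3/2) + t^(5/2)
why: comparing 2 Jones polynomials yields 2 groups


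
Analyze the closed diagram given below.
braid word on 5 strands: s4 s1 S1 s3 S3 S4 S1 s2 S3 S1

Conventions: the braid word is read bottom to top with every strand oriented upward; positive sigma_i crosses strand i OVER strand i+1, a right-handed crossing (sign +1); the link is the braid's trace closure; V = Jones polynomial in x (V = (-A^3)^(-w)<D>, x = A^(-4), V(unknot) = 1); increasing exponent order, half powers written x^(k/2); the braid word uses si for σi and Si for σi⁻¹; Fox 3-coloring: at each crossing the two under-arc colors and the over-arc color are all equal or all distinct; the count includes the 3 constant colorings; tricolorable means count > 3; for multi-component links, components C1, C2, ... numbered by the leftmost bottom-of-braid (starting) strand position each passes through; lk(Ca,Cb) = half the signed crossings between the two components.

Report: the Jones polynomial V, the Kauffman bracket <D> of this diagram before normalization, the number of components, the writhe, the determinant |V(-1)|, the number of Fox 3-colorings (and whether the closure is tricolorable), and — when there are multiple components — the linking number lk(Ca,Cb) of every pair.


Jones polynomial: V(x) = x^-3 + x^-2 + x^-1 + 1
<D> = A^-6 + A^-2 + A^2 + A^6; writhe -2
components 3, writhe -2 (10 crossings)
linking number lk(C1,C2) = -1
lk(C1,C3): 0
lk(C2,C3) = 0
3-colorings: 9 of 3^10, det 0 — tricolorable
note: span 3 respects span(V) <= c + mu - 1 = 12 for this 3-component diagram


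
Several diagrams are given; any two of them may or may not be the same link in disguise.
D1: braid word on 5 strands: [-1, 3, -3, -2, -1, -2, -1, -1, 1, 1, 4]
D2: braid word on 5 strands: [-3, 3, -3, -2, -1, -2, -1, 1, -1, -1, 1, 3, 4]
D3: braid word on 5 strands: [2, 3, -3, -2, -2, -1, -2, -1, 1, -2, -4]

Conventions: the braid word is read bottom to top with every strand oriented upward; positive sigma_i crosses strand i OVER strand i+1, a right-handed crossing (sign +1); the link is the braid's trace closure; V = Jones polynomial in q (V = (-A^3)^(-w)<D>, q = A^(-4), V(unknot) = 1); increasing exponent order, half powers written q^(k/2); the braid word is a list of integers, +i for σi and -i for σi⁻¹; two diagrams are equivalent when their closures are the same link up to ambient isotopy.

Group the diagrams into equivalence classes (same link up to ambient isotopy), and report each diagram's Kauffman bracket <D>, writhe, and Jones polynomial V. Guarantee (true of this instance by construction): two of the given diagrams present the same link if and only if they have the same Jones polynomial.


equivalence classes: {D1, D2, D3}
D1 (bracket A^-7 + A^-3 + A - A^9; 11 crossings at w = -3): V = q^(-9/2) - q^(-5/2) - q^(-3/2) - q^(-1/2)
D2 (bracket A^-7 + A^-3 + A - A^9; 13 crossings at w = -3): V = q^(-9/2) - q^(-5/2) - q^(-3/2) - q^(-1/2)
D3 (bracket A^-13 + A^-9 + A^-5 - A^3; 11 crossings at w = -5): V = q^(-9/2) - q^(-5/2) - q^(-3/2) - q^(-1/2)
key observation: one V(q) for all 3 diagrams — one class (guaranteed)


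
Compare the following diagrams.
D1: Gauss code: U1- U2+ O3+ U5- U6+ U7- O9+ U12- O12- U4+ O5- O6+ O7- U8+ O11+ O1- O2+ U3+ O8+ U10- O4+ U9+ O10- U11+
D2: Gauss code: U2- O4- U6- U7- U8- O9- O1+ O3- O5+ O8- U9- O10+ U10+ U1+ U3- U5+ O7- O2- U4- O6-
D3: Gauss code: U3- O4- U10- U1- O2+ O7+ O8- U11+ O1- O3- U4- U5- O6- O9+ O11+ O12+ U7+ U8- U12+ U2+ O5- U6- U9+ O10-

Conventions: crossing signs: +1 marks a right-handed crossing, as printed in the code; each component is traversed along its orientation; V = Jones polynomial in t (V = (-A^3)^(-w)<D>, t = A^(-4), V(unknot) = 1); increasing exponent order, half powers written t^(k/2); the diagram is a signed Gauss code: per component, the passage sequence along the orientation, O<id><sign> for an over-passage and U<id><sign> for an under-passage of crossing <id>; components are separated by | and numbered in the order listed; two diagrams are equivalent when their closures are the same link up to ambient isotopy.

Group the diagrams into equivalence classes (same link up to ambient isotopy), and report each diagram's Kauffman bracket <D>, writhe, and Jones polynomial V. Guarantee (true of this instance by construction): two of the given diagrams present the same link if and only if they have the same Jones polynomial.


equivalence classes: {D1} | {D2} | {D3}
D1 (bracket -A^-18 + 2A^-14 - 3A^-10 + 4A^-6 - 3A^-2 + 3A^2 - 2A^6 + A^10; 12 crossings at w = +2): V = t^-1 - 2 + 3t - 3t^2 + 4t^3 - 3t^4 + 2t^5 - t^6
V(D2) = -t^-4 + t^-3 + t^-1  (w -4, c 10, <D> = A^-8 + 1 - A^4)
D3 (bracket A^-10 - A^-6 + 2A^-2 - 2A^2 + 2A^6 - 2A^10 + A^14; 12 crossings at w = -2): V = t^-5 - 2t^-4 + 2t^-3 - 2t^-2 + 2t^-1 - 1 + t
key observation: 3 classes among 3 diagrams; unequal V(t) rules out equality


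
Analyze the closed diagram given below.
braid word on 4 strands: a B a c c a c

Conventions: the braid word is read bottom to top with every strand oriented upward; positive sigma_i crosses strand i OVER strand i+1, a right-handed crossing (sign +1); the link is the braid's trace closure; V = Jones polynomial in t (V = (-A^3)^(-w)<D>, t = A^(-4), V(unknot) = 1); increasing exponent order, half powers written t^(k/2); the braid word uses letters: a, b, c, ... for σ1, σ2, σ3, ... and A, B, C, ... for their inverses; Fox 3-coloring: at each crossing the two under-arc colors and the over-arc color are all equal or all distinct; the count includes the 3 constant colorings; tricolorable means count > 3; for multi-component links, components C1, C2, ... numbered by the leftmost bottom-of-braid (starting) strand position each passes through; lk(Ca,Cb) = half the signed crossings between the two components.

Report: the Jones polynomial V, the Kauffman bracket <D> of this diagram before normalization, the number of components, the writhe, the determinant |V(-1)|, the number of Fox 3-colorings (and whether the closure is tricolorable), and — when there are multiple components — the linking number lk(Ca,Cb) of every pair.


V = t^2 + 2t^4 - 2t^5 + t^6 - 2t^7 + t^8
<D> = -A^-17 + 2A^-13 - A^-9 + 2A^-5 - 2A^-1 - A^7 (w = +5)
1 component over 7 crossings, w = +5
27 Fox colorings among 3^7, |V(-1)| = 9: tricolorable
why: w = +5 (over 7 crossings) is diagram-only; (-A^3)^(-5) removes it from V


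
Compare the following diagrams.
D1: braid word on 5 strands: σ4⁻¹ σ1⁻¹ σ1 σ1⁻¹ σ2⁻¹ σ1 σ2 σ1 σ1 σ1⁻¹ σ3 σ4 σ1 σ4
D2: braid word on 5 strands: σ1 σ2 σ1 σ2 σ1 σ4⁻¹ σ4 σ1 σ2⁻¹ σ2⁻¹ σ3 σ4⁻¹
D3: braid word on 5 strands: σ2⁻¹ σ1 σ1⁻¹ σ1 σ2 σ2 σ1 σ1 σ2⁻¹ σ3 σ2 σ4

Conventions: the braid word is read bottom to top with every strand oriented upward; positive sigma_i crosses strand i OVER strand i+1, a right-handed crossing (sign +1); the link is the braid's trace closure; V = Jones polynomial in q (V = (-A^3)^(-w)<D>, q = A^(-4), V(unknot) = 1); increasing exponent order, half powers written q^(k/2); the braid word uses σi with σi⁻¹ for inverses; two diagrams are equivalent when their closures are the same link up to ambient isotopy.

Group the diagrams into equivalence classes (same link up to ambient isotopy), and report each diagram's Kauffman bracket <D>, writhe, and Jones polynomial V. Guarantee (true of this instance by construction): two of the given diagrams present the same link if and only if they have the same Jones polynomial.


classes: {D1} | {D2, D3}
V(D1) = 1  [14 crossings, <D> = A^12, w = +4]
V(D2) = q - q^2 + 2q^3 - q^4 + q^5 - q^6  [12 crossings, <D> = -A^-12 + A^-8 - A^-4 + 2 - A^4 + A^8, w = +4]
V(D3) = q - q^2 + 2q^3 - q^4 + q^5 - q^6  [12 crossings, <D> = -A^-6 + A^-2 - A^2 + 2A^6 - A^10 + A^14, w = +6]
note: comparing 3 Jones polynomials yields 2 groups


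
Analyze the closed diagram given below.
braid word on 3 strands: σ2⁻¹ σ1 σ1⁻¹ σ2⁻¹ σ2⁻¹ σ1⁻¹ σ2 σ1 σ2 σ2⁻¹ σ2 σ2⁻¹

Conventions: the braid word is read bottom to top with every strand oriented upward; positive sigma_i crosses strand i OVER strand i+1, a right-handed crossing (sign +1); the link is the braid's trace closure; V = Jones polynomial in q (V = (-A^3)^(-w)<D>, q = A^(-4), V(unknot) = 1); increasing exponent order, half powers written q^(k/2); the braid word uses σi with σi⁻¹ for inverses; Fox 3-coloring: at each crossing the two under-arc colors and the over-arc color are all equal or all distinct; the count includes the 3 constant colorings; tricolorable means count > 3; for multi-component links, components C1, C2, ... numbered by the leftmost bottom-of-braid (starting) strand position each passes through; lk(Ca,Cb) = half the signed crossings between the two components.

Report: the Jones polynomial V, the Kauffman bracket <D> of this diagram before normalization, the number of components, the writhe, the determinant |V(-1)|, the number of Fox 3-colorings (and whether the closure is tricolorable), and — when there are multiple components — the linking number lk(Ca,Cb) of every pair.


Jones polynomial: V(q) = -q^-4 + q^-3 + q^-1
<D> = A^-2 + A^6 - A^10; writhe -2
components 1, writhe -2 (12 crossings)
3-colorings: 9 of 3^12, det 3 — tricolorable
note: |V(-1)| = 3: so tricolorable, since 3 divides 3


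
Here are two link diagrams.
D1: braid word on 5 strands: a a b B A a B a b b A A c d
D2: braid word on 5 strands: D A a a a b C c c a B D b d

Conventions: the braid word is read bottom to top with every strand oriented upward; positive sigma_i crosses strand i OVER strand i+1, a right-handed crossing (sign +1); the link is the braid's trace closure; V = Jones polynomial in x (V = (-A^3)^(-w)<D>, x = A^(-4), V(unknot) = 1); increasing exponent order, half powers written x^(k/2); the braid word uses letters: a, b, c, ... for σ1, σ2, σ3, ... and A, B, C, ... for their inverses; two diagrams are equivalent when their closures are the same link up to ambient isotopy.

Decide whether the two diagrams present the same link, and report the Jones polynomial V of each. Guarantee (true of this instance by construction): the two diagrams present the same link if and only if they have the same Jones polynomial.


same link: no
V(D1) = 1  [14 crossings, <D> = A^12, w = +4]
D2 (bracket -A^-4 + 1 + A^8; 14 crossings at w = +4): V = x + x^3 - x^4
note: V(x) takes 2 values over 2 diagrams, fixing the grouping


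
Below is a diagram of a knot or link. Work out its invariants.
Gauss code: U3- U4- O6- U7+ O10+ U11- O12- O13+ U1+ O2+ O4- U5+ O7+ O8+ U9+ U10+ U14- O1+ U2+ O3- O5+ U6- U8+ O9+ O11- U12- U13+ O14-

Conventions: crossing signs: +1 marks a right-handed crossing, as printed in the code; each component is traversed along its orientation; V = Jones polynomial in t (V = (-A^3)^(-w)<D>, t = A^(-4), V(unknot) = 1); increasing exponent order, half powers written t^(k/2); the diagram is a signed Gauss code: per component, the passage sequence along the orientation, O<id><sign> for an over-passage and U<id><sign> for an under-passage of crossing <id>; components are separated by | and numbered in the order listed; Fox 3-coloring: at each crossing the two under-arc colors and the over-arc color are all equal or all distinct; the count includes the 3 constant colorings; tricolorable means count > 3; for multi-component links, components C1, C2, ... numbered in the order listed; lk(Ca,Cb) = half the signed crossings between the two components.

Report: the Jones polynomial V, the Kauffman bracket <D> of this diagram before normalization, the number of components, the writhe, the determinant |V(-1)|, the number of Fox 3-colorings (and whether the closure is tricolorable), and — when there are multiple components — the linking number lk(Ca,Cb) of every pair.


V = -t^-2 + t^-1 - 1 + 3t - 2t^2 + 3t^3 - 2t^4 + t^5 - t^6
<D> = -A^-18 + A^-14 - 2A^-10 + 3A^-6 - 2A^-2 + 3A^2 - A^6 + A^10 - A^14 (w = +2)
1 component over 14 crossings, w = +2
9 Fox colorings among 3^14, |V(-1)| = 15: tricolorable
why: det 15 = |V(-1)|; divisible by 3, so tricolorable


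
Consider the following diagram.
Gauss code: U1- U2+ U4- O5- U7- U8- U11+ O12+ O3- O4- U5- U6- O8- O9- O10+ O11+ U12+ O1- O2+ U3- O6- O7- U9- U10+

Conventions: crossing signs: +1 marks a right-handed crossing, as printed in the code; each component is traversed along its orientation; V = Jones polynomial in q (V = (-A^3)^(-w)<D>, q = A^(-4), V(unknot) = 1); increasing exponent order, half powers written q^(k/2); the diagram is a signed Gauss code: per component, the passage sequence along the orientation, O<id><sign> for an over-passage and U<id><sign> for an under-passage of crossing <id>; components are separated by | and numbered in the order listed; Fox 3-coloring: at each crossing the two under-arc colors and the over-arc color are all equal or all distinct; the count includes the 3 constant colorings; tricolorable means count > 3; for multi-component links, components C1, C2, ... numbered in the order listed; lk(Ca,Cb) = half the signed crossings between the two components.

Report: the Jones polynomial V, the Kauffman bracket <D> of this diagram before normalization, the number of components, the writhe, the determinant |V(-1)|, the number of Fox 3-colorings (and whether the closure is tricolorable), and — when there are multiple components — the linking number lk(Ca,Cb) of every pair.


V = -q^-4 + q^-3 + q^-1
<D> = A^-8 + 1 - A^4 (w = -4)
1 component over 12 crossings, w = -4
9 Fox colorings among 3^12, |V(-1)| = 3: tricolorable
why: |V(-1)| = 3: so tricolorable, since 3 divides 3


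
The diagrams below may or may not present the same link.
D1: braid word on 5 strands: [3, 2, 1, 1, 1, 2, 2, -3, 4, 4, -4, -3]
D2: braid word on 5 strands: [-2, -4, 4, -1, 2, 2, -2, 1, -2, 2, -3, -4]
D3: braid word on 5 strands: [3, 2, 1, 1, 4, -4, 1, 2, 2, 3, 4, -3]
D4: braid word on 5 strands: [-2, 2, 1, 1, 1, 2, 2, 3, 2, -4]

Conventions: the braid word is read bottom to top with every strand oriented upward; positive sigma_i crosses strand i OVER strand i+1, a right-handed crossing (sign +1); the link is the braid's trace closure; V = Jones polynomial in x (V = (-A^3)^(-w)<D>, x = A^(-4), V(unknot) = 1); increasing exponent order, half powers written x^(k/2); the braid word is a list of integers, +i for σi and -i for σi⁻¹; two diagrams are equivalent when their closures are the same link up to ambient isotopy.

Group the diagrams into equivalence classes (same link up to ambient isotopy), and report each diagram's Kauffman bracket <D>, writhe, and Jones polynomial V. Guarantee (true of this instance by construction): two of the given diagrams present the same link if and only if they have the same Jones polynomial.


grouping into links: {D1, D3, D4} | {D2}
V(D1) = x^2 + 2x^4 - 2x^5 + x^6 - 2x^7 + x^8  (w +6, c 12, <D> = A^-14 - 2A^-10 + A^-6 - 2A^-2 + 2A^2 + A^10)
V(D2) = 1  [12 crossings, <D> = A^-6, w = -2]
V(D3) = x^2 + 2x^4 - 2x^5 + x^6 - 2x^7 + x^8  (w +8, c 12, <D> = A^-8 - 2A^-4 + 1 - 2A^4 + 2A^8 + A^16)
V(D4) = x^2 + 2x^4 - 2x^5 + x^6 - 2x^7 + x^8  [10 crossings, <D> = A^-14 - 2A^-10 + A^-6 - 2A^-2 + 2A^2 + A^10, w = +6]
why: V(x) takes 2 values over 4 diagrams, fixing the grouping


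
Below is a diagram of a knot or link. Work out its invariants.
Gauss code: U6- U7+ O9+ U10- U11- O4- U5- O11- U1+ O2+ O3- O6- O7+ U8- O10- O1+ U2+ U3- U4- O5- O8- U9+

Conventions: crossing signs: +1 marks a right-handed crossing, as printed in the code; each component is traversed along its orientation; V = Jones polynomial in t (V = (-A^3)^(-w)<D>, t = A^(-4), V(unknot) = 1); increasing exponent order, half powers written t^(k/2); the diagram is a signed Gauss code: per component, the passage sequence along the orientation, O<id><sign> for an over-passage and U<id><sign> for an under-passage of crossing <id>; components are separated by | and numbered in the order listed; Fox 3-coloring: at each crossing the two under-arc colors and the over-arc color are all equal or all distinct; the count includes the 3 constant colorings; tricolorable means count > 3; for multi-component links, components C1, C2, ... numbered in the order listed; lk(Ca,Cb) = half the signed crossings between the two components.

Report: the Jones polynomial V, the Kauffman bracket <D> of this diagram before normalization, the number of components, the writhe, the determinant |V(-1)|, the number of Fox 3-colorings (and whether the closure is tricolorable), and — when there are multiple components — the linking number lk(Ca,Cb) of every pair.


Jones polynomial: V(t) = -t^-6 + t^-5 - t^-4 + 2t^-3 - t^-2 + t^-1
<D> = -A^-5 + A^-1 - 2A^3 + A^7 - A^11 + A^15; writhe -3
components 1, writhe -3 (11 crossings)
3-colorings: 3 of 3^11, det 7 — not tricolorable
note: the span of V is 5, forcing >= 5 crossings in any diagram


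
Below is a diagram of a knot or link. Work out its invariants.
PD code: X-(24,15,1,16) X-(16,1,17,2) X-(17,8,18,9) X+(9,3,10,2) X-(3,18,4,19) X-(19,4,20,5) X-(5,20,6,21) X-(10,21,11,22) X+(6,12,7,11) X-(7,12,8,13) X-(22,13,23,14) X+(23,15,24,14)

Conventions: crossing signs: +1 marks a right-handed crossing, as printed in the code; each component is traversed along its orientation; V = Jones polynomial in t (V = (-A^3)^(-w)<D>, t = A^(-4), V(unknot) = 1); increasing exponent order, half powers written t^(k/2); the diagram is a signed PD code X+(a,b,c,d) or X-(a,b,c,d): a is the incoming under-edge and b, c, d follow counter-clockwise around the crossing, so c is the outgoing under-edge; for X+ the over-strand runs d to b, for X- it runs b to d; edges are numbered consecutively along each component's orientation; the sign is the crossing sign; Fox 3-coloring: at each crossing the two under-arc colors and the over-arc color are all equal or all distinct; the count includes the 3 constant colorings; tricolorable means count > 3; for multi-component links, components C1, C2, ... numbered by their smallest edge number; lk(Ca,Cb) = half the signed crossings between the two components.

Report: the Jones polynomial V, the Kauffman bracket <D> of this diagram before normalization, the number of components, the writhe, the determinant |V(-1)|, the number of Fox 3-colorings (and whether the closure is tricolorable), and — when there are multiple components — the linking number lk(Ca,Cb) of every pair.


Jones polynomial: V(t) = -t^-9 + 2t^-8 - 3t^-7 + 3t^-6 - 3t^-5 + 3t^-4 - t^-3 + t^-2
<D> = A^-10 - A^-6 + 3A^-2 - 3A^2 + 3A^6 - 3A^10 + 2A^14 - A^18; writhe -6
components 1, writhe -6 (12 crossings)
3-colorings: 3 of 3^12, det 17 — not tricolorable
note: the span of V is 7, forcing >= 7 crossings in any diagram


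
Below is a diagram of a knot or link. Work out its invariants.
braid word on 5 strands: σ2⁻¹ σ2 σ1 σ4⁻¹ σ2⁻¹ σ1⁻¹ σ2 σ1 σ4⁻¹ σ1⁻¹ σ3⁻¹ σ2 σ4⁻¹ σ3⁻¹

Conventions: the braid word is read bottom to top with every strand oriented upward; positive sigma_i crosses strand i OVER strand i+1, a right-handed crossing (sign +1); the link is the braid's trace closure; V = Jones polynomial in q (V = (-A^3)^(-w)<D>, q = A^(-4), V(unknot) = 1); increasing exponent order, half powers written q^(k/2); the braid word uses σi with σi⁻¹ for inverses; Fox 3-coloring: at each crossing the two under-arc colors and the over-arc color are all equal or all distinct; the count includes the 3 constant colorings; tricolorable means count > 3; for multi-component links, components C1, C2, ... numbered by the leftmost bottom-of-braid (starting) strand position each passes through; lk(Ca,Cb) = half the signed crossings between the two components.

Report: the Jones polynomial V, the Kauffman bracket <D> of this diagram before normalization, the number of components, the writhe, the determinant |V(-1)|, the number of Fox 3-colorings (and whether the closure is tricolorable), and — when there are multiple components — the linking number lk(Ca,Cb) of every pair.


Jones polynomial: V(q) = q^-5 - 2q^-4 + 2q^-3 - 2q^-2 + 2q^-1 - 1 + q
<D> = A^-16 - A^-12 + 2A^-8 - 2A^-4 + 2 - 2A^4 + A^8; writhe -4
components 1, writhe -4 (14 crossings)
3-colorings: 3 of 3^14, det 11 — not tricolorable
note: w = -4 (over 14 crossings) is diagram-only; (-A^3)^(4) removes it from V


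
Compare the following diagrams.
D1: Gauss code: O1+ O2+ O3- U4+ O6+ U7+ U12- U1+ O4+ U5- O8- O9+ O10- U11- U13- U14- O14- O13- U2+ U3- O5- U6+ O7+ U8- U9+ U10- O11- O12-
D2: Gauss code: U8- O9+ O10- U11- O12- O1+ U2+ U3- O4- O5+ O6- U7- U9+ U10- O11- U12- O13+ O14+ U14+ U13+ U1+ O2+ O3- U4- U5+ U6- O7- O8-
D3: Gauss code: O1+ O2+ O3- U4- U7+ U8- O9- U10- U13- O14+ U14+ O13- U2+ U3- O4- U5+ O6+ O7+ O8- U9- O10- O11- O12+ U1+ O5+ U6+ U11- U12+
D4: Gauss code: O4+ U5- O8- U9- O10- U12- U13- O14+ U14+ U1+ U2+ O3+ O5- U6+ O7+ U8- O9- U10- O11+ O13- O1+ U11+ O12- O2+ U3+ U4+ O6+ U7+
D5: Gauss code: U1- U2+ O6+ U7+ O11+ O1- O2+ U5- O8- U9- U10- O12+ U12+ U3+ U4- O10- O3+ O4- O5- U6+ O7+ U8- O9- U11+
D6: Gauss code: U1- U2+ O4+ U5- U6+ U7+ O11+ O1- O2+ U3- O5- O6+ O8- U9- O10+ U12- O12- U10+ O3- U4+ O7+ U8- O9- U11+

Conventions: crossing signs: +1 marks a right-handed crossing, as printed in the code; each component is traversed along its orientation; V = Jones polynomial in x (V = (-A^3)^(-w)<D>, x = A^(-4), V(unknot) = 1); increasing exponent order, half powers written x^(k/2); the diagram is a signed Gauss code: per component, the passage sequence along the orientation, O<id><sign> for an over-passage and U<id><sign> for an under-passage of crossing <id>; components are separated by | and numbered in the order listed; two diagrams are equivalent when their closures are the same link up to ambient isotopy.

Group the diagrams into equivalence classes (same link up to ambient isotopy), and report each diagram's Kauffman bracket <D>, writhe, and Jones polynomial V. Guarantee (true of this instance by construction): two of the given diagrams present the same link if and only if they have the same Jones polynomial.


classes: {D1, D3, D4, D5, D6} | {D2}
V(D1) = -x^-3 + 2x^-2 - 2x^-1 + 3 - 2x + 2x^2 - x^3  [14 crossings, <D> = -A^-18 + 2A^-14 - 2A^-10 + 3A^-6 - 2A^-2 + 2A^2 - A^6, w = -2]
V(D2) = -x^-4 + x^-3 + x^-1  [14 crossings, <D> = A^-2 + A^6 - A^10, w = -2]
V(D3) = -x^-3 + 2x^-2 - 2x^-1 + 3 - 2x + 2x^2 - x^3  [14 crossings, <D> = -A^-12 + 2A^-8 - 2A^-4 + 3 - 2A^4 + 2A^8 - A^12, w = 0]
V(D4) = -x^-3 + 2x^-2 - 2x^-1 + 3 - 2x + 2x^2 - x^3  (w +2, c 14, <D> = -A^-6 + 2A^-2 - 2A^2 + 3A^6 - 2A^10 + 2A^14 - A^18)
V(D5) = -x^-3 + 2x^-2 - 2x^-1 + 3 - 2x + 2x^2 - x^3  [12 crossings, <D> = -A^-12 + 2A^-8 - 2A^-4 + 3 - 2A^4 + 2A^8 - A^12, w = 0]
V(D6) = -x^-3 + 2x^-2 - 2x^-1 + 3 - 2x + 2x^2 - x^3  [12 crossings, <D> = -A^-12 + 2A^-8 - 2A^-4 + 3 - 2A^4 + 2A^8 - A^12, w = 0]
note: 2 values of V(x) split the 6 diagrams


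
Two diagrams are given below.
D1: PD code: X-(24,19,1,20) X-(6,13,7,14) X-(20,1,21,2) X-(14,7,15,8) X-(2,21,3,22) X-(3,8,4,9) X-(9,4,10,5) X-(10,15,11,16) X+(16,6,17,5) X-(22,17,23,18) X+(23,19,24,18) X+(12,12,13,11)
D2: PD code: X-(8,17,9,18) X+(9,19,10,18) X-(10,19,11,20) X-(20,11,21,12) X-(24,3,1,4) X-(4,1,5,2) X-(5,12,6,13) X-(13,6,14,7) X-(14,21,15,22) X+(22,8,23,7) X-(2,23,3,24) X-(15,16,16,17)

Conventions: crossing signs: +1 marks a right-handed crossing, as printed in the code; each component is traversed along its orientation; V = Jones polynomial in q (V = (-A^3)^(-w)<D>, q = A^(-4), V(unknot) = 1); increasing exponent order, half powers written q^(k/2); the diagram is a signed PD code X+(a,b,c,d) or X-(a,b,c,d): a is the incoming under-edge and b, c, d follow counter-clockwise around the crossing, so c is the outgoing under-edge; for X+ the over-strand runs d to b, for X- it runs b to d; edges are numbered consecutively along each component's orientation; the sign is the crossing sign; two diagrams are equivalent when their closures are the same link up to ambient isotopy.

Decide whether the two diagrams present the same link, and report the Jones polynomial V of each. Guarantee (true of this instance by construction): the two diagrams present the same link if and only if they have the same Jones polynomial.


equivalent: yes
V(D1) = q^-10 - 2q^-9 + 2q^-8 - 4q^-7 + 4q^-6 - 3q^-5 + 3q^-4 - q^-3 + q^-2  (w -6, c 12, <D> = A^-10 - A^-6 + 3A^-2 - 3A^2 + 4A^6 - 4A^10 + 2A^14 - 2A^18 + A^22)
D2 (bracket A^-16 - A^-12 + 3A^-8 - 3A^-4 + 4 - 4A^4 + 2A^8 - 2A^12 + A^16; 12 crossings at w = -8): V = q^-10 - 2q^-9 + 2q^-8 - 4q^-7 + 4q^-6 - 3q^-5 + 3q^-4 - q^-3 + q^-2
why: Reidemeister moves carry D1 (12 crossings) to D2 (12)


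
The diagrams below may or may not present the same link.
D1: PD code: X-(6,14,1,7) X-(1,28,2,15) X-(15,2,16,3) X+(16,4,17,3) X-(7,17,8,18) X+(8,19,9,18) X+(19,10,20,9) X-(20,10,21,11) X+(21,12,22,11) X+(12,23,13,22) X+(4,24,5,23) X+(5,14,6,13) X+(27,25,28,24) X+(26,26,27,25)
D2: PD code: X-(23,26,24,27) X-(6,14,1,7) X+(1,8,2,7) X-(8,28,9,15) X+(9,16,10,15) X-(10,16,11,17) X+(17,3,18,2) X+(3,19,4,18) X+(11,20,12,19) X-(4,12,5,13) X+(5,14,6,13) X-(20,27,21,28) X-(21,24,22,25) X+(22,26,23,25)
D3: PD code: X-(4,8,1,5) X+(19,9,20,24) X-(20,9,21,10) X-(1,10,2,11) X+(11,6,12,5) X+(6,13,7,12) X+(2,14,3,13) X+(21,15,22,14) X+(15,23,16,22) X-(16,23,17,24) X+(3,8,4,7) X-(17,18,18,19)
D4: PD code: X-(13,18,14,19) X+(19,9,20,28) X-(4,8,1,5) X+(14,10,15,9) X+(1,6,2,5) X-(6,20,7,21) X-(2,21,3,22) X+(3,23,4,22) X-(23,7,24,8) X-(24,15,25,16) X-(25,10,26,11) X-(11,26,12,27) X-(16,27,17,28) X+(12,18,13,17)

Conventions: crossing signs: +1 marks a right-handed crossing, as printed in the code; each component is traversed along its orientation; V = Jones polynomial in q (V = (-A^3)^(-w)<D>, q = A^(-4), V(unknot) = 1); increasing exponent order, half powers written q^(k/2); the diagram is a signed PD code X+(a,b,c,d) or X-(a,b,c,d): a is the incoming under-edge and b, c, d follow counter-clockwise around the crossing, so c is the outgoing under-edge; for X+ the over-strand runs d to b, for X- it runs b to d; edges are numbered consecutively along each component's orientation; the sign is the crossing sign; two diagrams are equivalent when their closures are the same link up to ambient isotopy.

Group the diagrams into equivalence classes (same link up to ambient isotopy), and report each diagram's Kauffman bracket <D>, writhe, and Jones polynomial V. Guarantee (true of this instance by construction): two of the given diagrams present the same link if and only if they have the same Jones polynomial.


equivalence classes: {D1, D2, D3} | {D4}
D1 (bracket 1 + A^4 + A^8 + A^12; 14 crossings at w = +4): V = 1 + q + q^2 + q^3
V(D2) = 1 + q + q^2 + q^3  (w 0, c 14, <D> = A^-12 + A^-8 + A^-4 + 1)
V(D3) = 1 + q + q^2 + q^3  (w +2, c 12, <D> = A^-6 + A^-2 + A^2 + A^6)
V(D4) = q^-3 + q^-2 + q^-1 + 1  [14 crossings, <D> = A^-12 + A^-8 + A^-4 + 1, w = -4]
key observation: comparing 4 Jones polynomials yields 2 groups


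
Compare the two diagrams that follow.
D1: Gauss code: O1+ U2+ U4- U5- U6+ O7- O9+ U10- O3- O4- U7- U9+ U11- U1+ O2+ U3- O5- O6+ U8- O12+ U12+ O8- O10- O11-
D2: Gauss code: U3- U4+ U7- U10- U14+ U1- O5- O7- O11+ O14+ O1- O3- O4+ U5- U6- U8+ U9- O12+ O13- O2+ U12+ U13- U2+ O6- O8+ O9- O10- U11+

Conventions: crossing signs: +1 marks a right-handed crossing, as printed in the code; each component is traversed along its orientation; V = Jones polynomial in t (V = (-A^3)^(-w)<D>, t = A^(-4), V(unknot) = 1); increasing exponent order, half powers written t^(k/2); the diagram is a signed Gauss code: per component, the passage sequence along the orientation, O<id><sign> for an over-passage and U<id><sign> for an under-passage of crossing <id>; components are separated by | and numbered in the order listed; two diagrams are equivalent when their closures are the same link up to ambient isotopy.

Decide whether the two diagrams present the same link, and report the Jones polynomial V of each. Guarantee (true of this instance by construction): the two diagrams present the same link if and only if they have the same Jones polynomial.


equivalent: yes
D1 (bracket A^-6; 12 crossings at w = -2): V = 1
V(D2) = 1  [14 crossings, <D> = A^-6, w = -2]
observation: Reidemeister moves carry D1 (12 crossings) to D2 (14)


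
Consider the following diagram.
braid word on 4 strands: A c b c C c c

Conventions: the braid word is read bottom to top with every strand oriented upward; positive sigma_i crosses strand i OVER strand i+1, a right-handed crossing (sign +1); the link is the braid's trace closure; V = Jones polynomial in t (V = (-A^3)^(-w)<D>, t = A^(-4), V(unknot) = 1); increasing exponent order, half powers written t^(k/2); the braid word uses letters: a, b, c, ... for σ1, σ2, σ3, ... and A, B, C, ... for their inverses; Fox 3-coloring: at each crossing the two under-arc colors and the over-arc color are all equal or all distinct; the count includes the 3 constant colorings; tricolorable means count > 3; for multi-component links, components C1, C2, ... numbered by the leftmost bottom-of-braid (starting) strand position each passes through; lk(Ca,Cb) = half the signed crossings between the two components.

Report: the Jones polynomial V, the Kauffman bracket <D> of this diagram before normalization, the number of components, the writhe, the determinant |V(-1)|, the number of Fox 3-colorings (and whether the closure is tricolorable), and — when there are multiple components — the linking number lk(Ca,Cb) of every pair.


V(t) = t + t^3 - t^4
bracket: A^-7 - A^-3 - A^5, w = +3
1 component, writhe +3, over 7 crossings
det 3, colorings 9 of 3^7 — tricolorable
observation: V spans 3 powers of t: at least 3 crossings in any diagram


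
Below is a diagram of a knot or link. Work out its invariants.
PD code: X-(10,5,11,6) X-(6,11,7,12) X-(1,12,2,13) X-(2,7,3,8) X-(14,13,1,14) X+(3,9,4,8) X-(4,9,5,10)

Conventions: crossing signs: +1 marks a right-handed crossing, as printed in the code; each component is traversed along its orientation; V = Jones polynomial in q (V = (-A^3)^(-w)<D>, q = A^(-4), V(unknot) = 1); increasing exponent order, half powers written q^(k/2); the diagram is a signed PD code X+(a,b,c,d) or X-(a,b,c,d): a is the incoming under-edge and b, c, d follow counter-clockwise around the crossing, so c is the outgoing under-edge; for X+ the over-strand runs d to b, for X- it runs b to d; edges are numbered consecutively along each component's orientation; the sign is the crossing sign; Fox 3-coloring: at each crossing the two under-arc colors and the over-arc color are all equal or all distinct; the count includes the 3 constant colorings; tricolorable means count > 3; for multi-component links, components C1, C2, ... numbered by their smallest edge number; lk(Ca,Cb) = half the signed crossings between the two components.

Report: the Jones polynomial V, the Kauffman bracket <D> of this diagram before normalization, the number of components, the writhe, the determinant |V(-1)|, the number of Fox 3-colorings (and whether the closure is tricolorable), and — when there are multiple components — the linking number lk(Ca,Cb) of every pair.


V(q) = -q^-4 + q^-3 + q^-1
bracket: -A^-11 - A^-3 + A, w = -5
1 component, writhe -5, over 7 crossings
det 3, colorings 9 of 3^7 — tricolorable
observation: det 3 = |V(-1)|; divisible by 3, so tricolorable


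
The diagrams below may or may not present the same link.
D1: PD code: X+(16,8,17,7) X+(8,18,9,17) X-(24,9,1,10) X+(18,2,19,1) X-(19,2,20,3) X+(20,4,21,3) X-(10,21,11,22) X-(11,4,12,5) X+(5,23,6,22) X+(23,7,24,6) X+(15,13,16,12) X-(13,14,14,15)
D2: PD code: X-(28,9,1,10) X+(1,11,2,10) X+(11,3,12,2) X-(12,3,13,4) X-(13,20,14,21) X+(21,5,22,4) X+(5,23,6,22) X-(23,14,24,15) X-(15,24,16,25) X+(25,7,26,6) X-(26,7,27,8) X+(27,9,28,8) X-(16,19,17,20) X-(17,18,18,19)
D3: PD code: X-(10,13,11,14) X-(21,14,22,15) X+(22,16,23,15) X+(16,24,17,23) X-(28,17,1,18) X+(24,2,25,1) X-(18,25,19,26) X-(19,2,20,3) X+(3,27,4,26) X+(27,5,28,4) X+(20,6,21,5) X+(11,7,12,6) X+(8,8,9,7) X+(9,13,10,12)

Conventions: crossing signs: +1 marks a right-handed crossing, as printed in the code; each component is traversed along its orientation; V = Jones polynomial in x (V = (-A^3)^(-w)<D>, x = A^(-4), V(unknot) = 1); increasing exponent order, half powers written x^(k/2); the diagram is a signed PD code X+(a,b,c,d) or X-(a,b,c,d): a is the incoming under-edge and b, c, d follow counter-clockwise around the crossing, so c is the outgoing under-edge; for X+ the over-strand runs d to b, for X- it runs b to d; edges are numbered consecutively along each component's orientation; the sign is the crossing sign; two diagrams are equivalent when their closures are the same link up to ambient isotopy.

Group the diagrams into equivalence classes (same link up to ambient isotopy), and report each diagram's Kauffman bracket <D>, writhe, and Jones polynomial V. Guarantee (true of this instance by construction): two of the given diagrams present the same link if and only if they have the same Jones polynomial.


grouping into links: {D1, D3} | {D2}
V(D1) = x^-1 - 1 + 2x - 2x^2 + 2x^3 - 2x^4 + x^5  (w +2, c 12, <D> = A^-14 - 2A^-10 + 2A^-6 - 2A^-2 + 2A^2 - A^6 + A^10)
V(D2) = -x^-3 + 2x^-2 - 2x^-1 + 3 - 2x + 2x^2 - x^3  (w -2, c 14, <D> = -A^-18 + 2A^-14 - 2A^-10 + 3A^-6 - 2A^-2 + 2A^2 - A^6)
D3 (bracket A^-8 - 2A^-4 + 2 - 2A^4 + 2A^8 - A^12 + A^16; 14 crossings at w = +4): V = x^-1 - 1 + 2x - 2x^2 + 2x^3 - 2x^4 + x^5
why: V(x) takes 2 values over 3 diagrams, fixing the grouping


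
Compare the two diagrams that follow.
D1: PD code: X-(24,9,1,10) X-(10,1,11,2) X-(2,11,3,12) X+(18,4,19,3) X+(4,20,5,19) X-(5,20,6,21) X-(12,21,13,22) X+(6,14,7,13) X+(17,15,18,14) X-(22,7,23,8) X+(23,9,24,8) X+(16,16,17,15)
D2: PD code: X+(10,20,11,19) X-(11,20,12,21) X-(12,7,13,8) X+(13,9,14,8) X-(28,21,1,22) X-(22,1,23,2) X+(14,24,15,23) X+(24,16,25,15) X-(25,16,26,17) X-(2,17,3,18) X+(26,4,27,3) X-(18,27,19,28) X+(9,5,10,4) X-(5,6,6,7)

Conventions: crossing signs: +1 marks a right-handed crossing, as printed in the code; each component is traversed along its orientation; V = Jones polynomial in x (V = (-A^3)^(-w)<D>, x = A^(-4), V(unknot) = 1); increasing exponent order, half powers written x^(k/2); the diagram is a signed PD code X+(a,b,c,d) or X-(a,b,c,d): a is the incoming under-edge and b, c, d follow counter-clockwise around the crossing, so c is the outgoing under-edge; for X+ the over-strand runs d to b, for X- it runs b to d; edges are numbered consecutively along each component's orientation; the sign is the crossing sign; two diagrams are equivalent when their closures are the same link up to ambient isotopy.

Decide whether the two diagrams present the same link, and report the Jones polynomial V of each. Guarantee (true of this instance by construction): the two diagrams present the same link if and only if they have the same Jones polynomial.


equivalent: yes
V(D1) = x^-5 - 2x^-4 + 2x^-3 - 2x^-2 + 2x^-1 - 1 + x  (w 0, c 12, <D> = A^-4 - 1 + 2A^4 - 2A^8 + 2A^12 - 2A^16 + A^20)
V(D2) = x^-5 - 2x^-4 + 2x^-3 - 2x^-2 + 2x^-1 - 1 + x  [14 crossings, <D> = A^-10 - A^-6 + 2A^-2 - 2A^2 + 2A^6 - 2A^10 + A^14, w = -2]
key observation: all 2 diagrams share one V(x), hence one class


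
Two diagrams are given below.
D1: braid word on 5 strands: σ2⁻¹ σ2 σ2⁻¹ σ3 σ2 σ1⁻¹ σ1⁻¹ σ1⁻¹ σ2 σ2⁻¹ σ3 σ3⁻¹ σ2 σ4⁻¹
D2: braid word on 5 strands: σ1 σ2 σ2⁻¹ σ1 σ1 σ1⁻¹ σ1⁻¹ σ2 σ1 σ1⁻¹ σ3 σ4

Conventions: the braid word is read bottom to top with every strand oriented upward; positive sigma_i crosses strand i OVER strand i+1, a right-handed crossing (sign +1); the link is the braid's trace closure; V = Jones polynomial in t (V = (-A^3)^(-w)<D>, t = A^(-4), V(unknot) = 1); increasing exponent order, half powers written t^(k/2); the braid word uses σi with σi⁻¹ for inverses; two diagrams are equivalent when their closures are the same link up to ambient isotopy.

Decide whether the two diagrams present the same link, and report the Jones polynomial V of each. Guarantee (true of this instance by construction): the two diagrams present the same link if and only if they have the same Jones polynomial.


equivalent: no
D1 (bracket A^-2 + A^6 - A^10; 14 crossings at w = -2): V = -t^-4 + t^-3 + t^-1
D2 (bracket A^12; 12 crossings at w = +4): V = 1
key observation: comparing 2 Jones polynomials yields 2 groups


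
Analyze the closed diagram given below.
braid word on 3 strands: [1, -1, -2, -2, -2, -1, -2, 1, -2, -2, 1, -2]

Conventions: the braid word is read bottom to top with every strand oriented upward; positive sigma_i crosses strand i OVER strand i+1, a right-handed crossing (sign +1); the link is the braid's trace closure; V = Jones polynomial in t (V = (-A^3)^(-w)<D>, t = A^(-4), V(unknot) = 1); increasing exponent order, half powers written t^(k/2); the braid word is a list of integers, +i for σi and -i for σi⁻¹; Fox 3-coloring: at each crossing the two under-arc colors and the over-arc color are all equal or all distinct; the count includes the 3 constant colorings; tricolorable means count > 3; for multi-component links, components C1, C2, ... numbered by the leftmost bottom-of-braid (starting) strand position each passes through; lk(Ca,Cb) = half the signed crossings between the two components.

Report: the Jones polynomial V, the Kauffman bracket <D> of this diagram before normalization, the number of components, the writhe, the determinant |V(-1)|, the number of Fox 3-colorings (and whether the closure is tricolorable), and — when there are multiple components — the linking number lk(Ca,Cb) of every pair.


V = t^-8 - 2t^-7 + t^-6 - 2t^-5 + 2t^-4 + t^-2
<D> = A^-10 + 2A^-2 - 2A^2 + A^6 - 2A^10 + A^14 (w = -6)
1 component over 12 crossings, w = -6
27 Fox colorings among 3^12, |V(-1)| = 9: tricolorable
why: the span of V is 6, forcing >= 6 crossings in any diagram
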